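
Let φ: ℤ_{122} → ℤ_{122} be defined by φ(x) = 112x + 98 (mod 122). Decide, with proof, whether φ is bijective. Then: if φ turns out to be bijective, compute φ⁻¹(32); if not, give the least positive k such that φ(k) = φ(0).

Recall: φ is injective when φ(x_1) = φ(x_2) forces x_1 = x_2.
We have gcd(112, 122) = 2 > 1. Taking x_1 = 0 and x_2 = 61: φ(0) = 98 and φ(61) = 112·61 + 98 = 6930 ≡ 98 (mod 122).
So φ(0) = φ(61) while 0 ≠ 61, hence φ is not injective, hence not bijective.
Since φ is not bijective, we find the least positive k with φ(k) = φ(0): this means 112k ≡ 0 (mod 122), i.e. 122 ∣ 112k. Since gcd(112, 122) = 2, dividing through by 2 this holds exactly when 61 ∣ 56k, and as gcd(56, 61) = 1, exactly when 61 ∣ k.
The smallest positive such k is 61.

61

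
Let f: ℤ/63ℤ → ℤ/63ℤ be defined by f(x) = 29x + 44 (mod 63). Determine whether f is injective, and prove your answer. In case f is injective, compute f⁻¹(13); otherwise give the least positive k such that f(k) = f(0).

If f(x_1) = f(x_2), then 29x_1 ≡ 29x_2 (mod 63). Because gcd(29, 63) = 1, we may cancel 29 to get x_1 ≡ x_2 (mod 63).
Thus f is injective.
We now compute 29⁻¹ mod 63 explicitly. Euclid's algorithm: 63 = 2·29 + 5, 29 = 5·5 + 4, 5 = 1·4 + 1; back-substituting gives 1 = 50·29 − 23·63, so 29⁻¹ ≡ 50 (mod 63).
Since f is injective, we compute f⁻¹(13): solve 29x + 44 ≡ 13 (mod 63), i.e. 29x ≡ 32 (mod 63).
Multiplying by 29⁻¹ = 50 gives x ≡ 50·32 = 1600 = 25·63 + 25 ≡ 25 (mod 63).
Check: f(25) = 29·25 + 44 = 769 = 12·63 + 13 ≡ 13 (mod 63).

25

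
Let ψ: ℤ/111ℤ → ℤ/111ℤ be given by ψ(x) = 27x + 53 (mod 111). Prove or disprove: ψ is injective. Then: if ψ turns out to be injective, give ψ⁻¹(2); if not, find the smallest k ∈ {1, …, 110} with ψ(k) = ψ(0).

We have gcd(27, 111) = 3 > 1. Taking x_1 = 0 and x_2 = 37: ψ(0) = 53 and ψ(37) = 27·37 + 53 = 1052 ≡ 53 (mod 111).
So ψ(0) = ψ(37) while 0 ≠ 37, thus ψ is not injective.
Since ψ is not injective, we find the least positive k with ψ(k) = ψ(0): this means 27k ≡ 0 (mod 111), i.e. 111 ∣ 27k. Since gcd(27, 111) = 3, dividing through by 3 this holds exactly when 37 ∣ 9k, and as gcd(9, 37) = 1, exactly when 37 ∣ k.
The smallest positive such k is 37.

37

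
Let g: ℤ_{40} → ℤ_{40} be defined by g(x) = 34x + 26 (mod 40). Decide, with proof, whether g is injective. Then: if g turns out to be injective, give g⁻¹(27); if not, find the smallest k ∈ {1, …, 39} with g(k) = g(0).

20

Recall that injectivity means: for all u, v in the domain, g(u) = g(v) implies u = v.
We have gcd(34, 40) = 2 > 1. Taking u = 0 and v = 20: g(0) = 26 and g(20) = 34·20 + 26 = 706 ≡ 26 (mod 40).
So g(0) = g(20) while 0 ≠ 20, hence g is not injective.
Since g is not injective, we find the least positive k with g(k) = g(0): this means 34k ≡ 0 (mod 40), i.e. 40 ∣ 34k. Since gcd(34, 40) = 2, dividing through by 2 this holds exactly when 20 ∣ 17k, and as gcd(17, 20) = 1, exactly when 20 ∣ k.
The smallest positive such k is 20.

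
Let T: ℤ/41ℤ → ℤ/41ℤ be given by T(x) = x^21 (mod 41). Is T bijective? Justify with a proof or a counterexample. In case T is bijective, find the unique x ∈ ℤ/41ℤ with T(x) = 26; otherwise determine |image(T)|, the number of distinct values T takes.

Since 41 is prime, the nonzero elements of ℤ/41ℤ form a cyclic group of order 40.
As gcd(21, 40) = 1, raising to the 21st power is a bijection on this group: if u^21 ≡ v^21 then (uv^{−1})^21 = 1, and the only element of order dividing gcd(21, 40) = 1 is 1, so u = v.
With T(0) = 0 this makes T injective on all of ℤ/41ℤ, hence bijective (finite equal-size domain and codomain). In particular T is bijective.
Since T is bijective, we find the preimage of 26. The inverse of x ↦ x^21 on (ℤ/41ℤ)^× is x ↦ x^21, because 21·21 = 441 = 11·40 + 1 ≡ 1 (mod 40) and x^{40} = 1 for x ≠ 0 (Fermat). So T⁻¹(26) = 26^21 mod 41.
Repeated squaring mod 41: 26^1 ≡ 26, 26^2 ≡ 26² = 676 ≡ 20, 26^4 ≡ 20² = 400 ≡ 31, 26^8 ≡ 31² = 961 ≡ 18, 26^16 ≡ 18² = 324 ≡ 37. Since 21 = 16 + 4 + 1, 26^21 ≡ 37·31·26: 37·31 = 1147 ≡ 40, then 40·26 = 1040 ≡ 15. So 26^21 ≡ 15 (mod 41).
Hence T⁻¹(26) = 15.

15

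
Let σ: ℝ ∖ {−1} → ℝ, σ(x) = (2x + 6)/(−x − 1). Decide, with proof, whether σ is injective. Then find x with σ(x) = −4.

1

Suppose σ(a) = σ(b). Cross-multiplying: (2a + 6)(−b − 1) = (2b + 6)(−a − 1).
Expanding both sides and cancelling the symmetric terms leaves 4·(a − b) = 0. Since 4 ≠ 0, a = b. Hence σ is injective.
Solving σ(x) = −4: cross-multiplying gives 2x + 6 = −4(−x − 1), which rearranges to −2x = −2, so x = 1.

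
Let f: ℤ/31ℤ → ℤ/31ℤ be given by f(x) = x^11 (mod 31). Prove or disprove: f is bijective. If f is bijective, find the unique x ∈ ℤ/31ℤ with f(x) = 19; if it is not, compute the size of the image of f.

Since 31 is prime, the nonzero elements of ℤ/31ℤ form a cyclic group of order 30.
As gcd(11, 30) = 1, raising to the 11th power is a bijection on this group: if u^11 ≡ v^11 then (uv^{−1})^11 = 1, and the only element of order dividing gcd(11, 30) = 1 is 1, so u = v.
With f(0) = 0 this makes f injective on all of ℤ/31ℤ, hence bijective (finite equal-size domain and codomain). In particular f is bijective.
Since f is bijective, we find the preimage of 19. The inverse of x ↦ x^11 on (ℤ/31ℤ)^× is x ↦ x^11, because 11·11 = 121 = 4·30 + 1 ≡ 1 (mod 30) and x^{30} = 1 for x ≠ 0 (Fermat). So f⁻¹(19) = 19^11 mod 31.
Repeated squaring mod 31: 19^1 ≡ 19, 19^2 ≡ 19² = 361 ≡ 20, 19^4 ≡ 20² = 400 ≡ 28, 19^8 ≡ 28² = 784 ≡ 9. Since 11 = 8 + 2 + 1, 19^11 ≡ 9·20·19: 9·20 = 180 ≡ 25, then 25·19 = 475 ≡ 10. So 19^11 ≡ 10 (mod 31).
Hence f⁻¹(19) = 10.

10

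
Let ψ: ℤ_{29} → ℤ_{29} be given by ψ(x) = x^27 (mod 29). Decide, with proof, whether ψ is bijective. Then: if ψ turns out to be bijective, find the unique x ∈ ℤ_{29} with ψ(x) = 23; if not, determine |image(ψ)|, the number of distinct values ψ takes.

Since 29 is prime, the nonzero elements of ℤ_{29} form a cyclic group of order 28.
As gcd(27, 28) = 1, raising to the 27th power is a bijection on this group: if x_1^27 ≡ x_2^27 then (x_1x_2^{−1})^27 = 1, and the only element of order dividing gcd(27, 28) = 1 is 1, so x_1 = x_2.
With ψ(0) = 0 this makes ψ injective on all of ℤ_{29}, hence bijective (finite equal-size domain and codomain). In particular ψ is bijective.
Since ψ is bijective, we find the preimage of 23. The inverse of x ↦ x^27 on (ℤ_{29})^× is x ↦ x^27, because 27·27 = 729 = 26·28 + 1 ≡ 1 (mod 28) and x^{28} = 1 for x ≠ 0 (Fermat). So ψ⁻¹(23) = 23^27 mod 29.
Repeated squaring mod 29: 23^1 ≡ 23, 23^2 ≡ 23² = 529 ≡ 7, 23^4 ≡ 7² = 49 ≡ 20, 23^8 ≡ 20² = 400 ≡ 23, 23^16 ≡ 23² = 529 ≡ 7. Since 27 = 16 + 8 + 2 + 1, 23^27 ≡ 7·23·7·23: 7·23 = 161 ≡ 16, then 16·7 = 112 ≡ 25, then 25·23 = 575 ≡ 24. So 23^27 ≡ 24 (mod 29).
Hence ψ⁻¹(23) = 24.

24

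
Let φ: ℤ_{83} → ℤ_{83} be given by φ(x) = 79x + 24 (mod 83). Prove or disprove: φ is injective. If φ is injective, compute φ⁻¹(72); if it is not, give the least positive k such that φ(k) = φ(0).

Recall: injectivity means: for all u, v in the domain, φ(u) = φ(v) implies u = v.
If φ(u) = φ(v), then 79u ≡ 79v (mod 83). Because gcd(79, 83) = 1, we may cancel 79 to get u ≡ v (mod 83).
So φ is injective.
We now compute 79⁻¹ mod 83 explicitly. Euclid's algorithm: 83 = 1·79 + 4, 79 = 19·4 + 3, 4 = 1·3 + 1; back-substituting gives 1 = 62·79 − 59·83, so 79⁻¹ ≡ 62 (mod 83).
Since φ is injective, we compute φ⁻¹(72): solve 79x + 24 ≡ 72 (mod 83), i.e. 79x ≡ 48 (mod 83).
Multiplying by 79⁻¹ = 62 gives x ≡ 62·48 = 2976 = 35·83 + 71 ≡ 71 (mod 83).
Check: φ(71) = 79·71 + 24 = 5633 = 67·83 + 72 ≡ 72 (mod 83).

71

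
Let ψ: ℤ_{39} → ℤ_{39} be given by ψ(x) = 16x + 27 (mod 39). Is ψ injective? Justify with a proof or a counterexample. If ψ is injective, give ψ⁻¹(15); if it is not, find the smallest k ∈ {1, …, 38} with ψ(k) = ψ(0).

9

Suppose ψ(x_1) = ψ(x_2) in ℤ_{39}. Then 16x_1 + 27 ≡ 16x_2 + 27 (mod 39), thus 16(x_1 − x_2) ≡ 0 (mod 39).
Since gcd(16, 39) = 1, 16 is invertible modulo 39, so x_1 − x_2 ≡ 0 (mod 39), i.e. x_1 = x_2.
Therefore ψ is injective.
We now compute 16⁻¹ mod 39 explicitly. Euclid's algorithm: 39 = 2·16 + 7, 16 = 2·7 + 2, 7 = 3·2 + 1; back-substituting gives 1 = 22·16 − 9·39, so 16⁻¹ ≡ 22 (mod 39).
Since ψ is injective, we compute ψ⁻¹(15): solve 16x + 27 ≡ 15 (mod 39), i.e. 16x ≡ 27 (mod 39).
Multiplying by 16⁻¹ = 22 gives x ≡ 22·27 = 594 = 15·39 + 9 ≡ 9 (mod 39).
Check: ψ(9) = 16·9 + 27 = 171 = 4·39 + 15 ≡ 15 (mod 39).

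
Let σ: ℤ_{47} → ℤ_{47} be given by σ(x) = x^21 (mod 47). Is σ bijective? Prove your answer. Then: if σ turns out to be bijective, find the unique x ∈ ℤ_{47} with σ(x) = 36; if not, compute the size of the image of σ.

Since 47 is prime, the nonzero elements of ℤ_{47} form a cyclic group of order 46.
As gcd(21, 46) = 1, raising to the 21st power is a bijection on this group: if s^21 ≡ t^21 then (st^{−1})^21 = 1, and the only element of order dividing gcd(21, 46) = 1 is 1, so s = t.
With σ(0) = 0 this makes σ injective on all of ℤ_{47}, hence bijective (finite equal-size domain and codomain). In particular σ is bijective.
Since σ is bijective, we find the preimage of 36. The inverse of x ↦ x^21 on (ℤ_{47})^× is x ↦ x^11, because 21·11 = 231 = 5·46 + 1 ≡ 1 (mod 46) and x^{46} = 1 for x ≠ 0 (Fermat). So σ⁻¹(36) = 36^11 mod 47.
Repeated squaring mod 47: 36^1 ≡ 36, 36^2 ≡ 36² = 1296 ≡ 27, 36^4 ≡ 27² = 729 ≡ 24, 36^8 ≡ 24² = 576 ≡ 12. Since 11 = 8 + 2 + 1, 36^11 ≡ 12·27·36: 12·27 = 324 ≡ 42, then 42·36 = 1512 ≡ 8. So 36^11 ≡ 8 (mod 47).
Hence σ⁻¹(36) = 8.

8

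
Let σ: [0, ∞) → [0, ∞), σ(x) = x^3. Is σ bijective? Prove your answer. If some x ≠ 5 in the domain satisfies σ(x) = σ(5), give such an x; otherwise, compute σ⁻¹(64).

4

On [0, ∞), x ↦ x^3 is strictly increasing (injective) and for any y ∈ [0, ∞) the 3rd root y^{1/3} lies in [0, ∞) (surjective). So σ is bijective.
Since x ↦ x^3 is strictly increasing on [0, ∞), it is injective there, so no x ≠ 5 in the domain has σ(x) = σ(5). We therefore compute σ⁻¹(64) = 64^{1/3} = 4 (indeed 4^3 = 64).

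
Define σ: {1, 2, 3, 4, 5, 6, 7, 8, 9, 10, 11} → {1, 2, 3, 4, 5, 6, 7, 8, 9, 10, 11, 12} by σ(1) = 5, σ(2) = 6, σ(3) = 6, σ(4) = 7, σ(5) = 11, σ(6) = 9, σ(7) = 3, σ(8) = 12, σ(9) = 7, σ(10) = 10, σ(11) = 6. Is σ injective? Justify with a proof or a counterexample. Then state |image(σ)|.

σ(2) = 6 = σ(3) with 2 ≠ 3, so σ is not injective.
The image of σ is {3, 5, 6, 7, 9, 10, 11, 12}, which has 8 elements.

8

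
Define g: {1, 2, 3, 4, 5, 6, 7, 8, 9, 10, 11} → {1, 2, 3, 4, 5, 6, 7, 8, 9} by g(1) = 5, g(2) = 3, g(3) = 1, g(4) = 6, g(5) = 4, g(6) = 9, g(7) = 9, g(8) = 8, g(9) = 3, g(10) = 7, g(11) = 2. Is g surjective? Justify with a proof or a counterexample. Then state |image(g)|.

9

Every element of the codomain has a preimage: 1 = g(3), 2 = g(11), 3 = g(2), 4 = g(5), 5 = g(1), 6 = g(4), 7 = g(10), 8 = g(8), 9 = g(6).
Therefore g is surjective.
The image of g is {1, 2, 3, 4, 5, 6, 7, 8, 9}, which has 9 elements.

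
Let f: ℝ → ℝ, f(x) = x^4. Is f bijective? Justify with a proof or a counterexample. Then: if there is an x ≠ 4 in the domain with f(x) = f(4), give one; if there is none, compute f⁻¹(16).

-4

f(4) = 256 = (−4)^4 = f(−4) (since 4 is even), with 4 ≠ −4. So f is not injective, hence not bijective.
For the follow-up, such an x exists: taking x = −4 ∈ ℝ gives f(−4) = 256 = f(4) with −4 ≠ 4.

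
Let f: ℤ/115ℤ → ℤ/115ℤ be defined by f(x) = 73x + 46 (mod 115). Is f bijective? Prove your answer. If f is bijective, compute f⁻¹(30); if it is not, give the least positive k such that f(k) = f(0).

If f(a) = f(b), then 73a ≡ 73b (mod 115). Because gcd(73, 115) = 1, we may cancel 73 to get a ≡ b (mod 115).
We now compute 73⁻¹ mod 115 explicitly. Euclid's algorithm: 115 = 1·73 + 42, 73 = 1·42 + 31, 42 = 1·31 + 11, 31 = 2·11 + 9, 11 = 1·9 + 2, 9 = 4·2 + 1; back-substituting gives 1 = 52·73 − 33·115, so 73⁻¹ ≡ 52 (mod 115).
For any y ∈ ℤ/115ℤ, x = 52(y − 46) mod 115 satisfies f(x) = 73·52(y − 46) + 46 ≡ y (since 73·52 ≡ 1 mod 115). So every y has a preimage.
Hence f is bijective.
Since f is bijective, we compute f⁻¹(30): solve 73x + 46 ≡ 30 (mod 115), i.e. 73x ≡ 99 (mod 115).
Multiplying by 73⁻¹ = 52 gives x ≡ 52·99 = 5148 = 44·115 + 88 ≡ 88 (mod 115).
Check: f(88) = 73·88 + 46 = 6470 = 56·115 + 30 ≡ 30 (mod 115).

88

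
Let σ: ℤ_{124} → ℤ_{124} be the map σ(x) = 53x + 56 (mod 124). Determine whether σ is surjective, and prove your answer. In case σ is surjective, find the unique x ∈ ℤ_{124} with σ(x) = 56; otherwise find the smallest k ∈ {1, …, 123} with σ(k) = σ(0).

0

By definition, σ is surjective if every y in the codomain equals σ(x) for some x in the domain.
Since gcd(53, 124) = 1, 53 is invertible modulo 124. Euclid's algorithm: 124 = 2·53 + 18, 53 = 2·18 + 17, 18 = 1·17 + 1; back-substituting gives 1 = 117·53 − 50·124, so 53⁻¹ ≡ 117 (mod 124).
For any y ∈ ℤ_{124}, x = 117(y − 56) mod 124 satisfies σ(x) = 53·117(y − 56) + 56 ≡ y (since 53·117 ≡ 1 mod 124). So every y has a preimage.
So σ is surjective.
Since σ is surjective, we compute σ⁻¹(56): solve 53x + 56 ≡ 56 (mod 124), i.e. 53x ≡ 0 (mod 124).
Multiplying by 53⁻¹ = 117 gives x ≡ 117·0 = 0 ≡ 0 (mod 124).
Check: σ(0) = 53·0 + 56 = 56 ≡ 56 (mod 124).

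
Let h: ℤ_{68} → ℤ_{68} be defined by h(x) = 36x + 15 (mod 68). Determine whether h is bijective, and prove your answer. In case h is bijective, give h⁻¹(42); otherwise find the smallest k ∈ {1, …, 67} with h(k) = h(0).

By definition, h is injective when h(u) = h(v) forces u = v.
We have gcd(36, 68) = 4 > 1. Taking u = 0 and v = 17: h(0) = 15 and h(17) = 36·17 + 15 = 627 ≡ 15 (mod 68).
So h(0) = h(17) while 0 ≠ 17, hence h is not injective, hence not bijective.
Since h is not bijective, we find the least positive k with h(k) = h(0): this means 36k ≡ 0 (mod 68), i.e. 68 ∣ 36k. Since gcd(36, 68) = 4, dividing through by 4 this holds exactly when 17 ∣ 9k, and as gcd(9, 17) = 1, exactly when 17 ∣ k.
The smallest positive such k is 17.

17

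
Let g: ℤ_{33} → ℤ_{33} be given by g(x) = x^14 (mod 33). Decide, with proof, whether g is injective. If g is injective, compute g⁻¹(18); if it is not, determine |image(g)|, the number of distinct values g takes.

12

g(4): Repeated squaring mod 33: 4^1 ≡ 4, 4^2 ≡ 4² = 16, 4^4 ≡ 16² = 256 ≡ 25, 4^8 ≡ 25² = 625 ≡ 31. Since 14 = 8 + 4 + 2, 4^14 ≡ 31·25·16: 31·25 = 775 ≡ 16, then 16·16 = 256 ≡ 25. So 4^14 ≡ 25 (mod 33).
g(7): Repeated squaring mod 33: 7^1 ≡ 7, 7^2 ≡ 7² = 49 ≡ 16, 7^4 ≡ 16² = 256 ≡ 25, 7^8 ≡ 25² = 625 ≡ 31. Since 14 = 8 + 4 + 2, 7^14 ≡ 31·25·16: 31·25 = 775 ≡ 16, then 16·16 = 256 ≡ 25. So 7^14 ≡ 25 (mod 33).
So g(4) = g(7) = 25 while 4 ≠ 7, so g is not injective.
Since g is not injective, we determine |image(g)|. Computing x^14 mod 33 for each x (by repeated squaring, reducing mod 33 at every step), the values g(0), g(1), …, g(32) are: 0, 1, 16, 15, 25, 31, 9, 25, 4, 27, 1, 22, 12, 16, 4, 3, 31, 31, 3, 4, 16, 12, 22, 1, 27, 4, 25, 9, 31, 25, 15, 16, 1.
The distinct values are {0, 1, 3, 4, 9, 12, 15, 16, 22, 25, 27, 31}; there are 12 of them.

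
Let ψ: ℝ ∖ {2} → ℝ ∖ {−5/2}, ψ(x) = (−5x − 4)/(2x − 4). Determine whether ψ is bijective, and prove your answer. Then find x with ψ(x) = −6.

Suppose ψ(a) = ψ(b). Cross-multiplying: (−5a − 4)(2b − 4) = (−5b − 4)(2a − 4).
Expanding both sides and cancelling the symmetric terms leaves 28·(a − b) = 0. Since 28 ≠ 0, a = b. Hence ψ is injective.
For any y ≠ −5/2, solving y(2x − 4) = −5x − 4 for x gives a well-defined x ≠ 2. So ψ is surjective.
Hence ψ is bijective.
Solving ψ(x) = −6: cross-multiplying gives −5x − 4 = −6(2x − 4), which rearranges to 7x = 28, so x = 4.

4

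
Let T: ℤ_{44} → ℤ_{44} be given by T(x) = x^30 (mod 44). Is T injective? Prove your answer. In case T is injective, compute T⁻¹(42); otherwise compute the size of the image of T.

4

T(1) = 1^30 = 1.
T(3): Repeated squaring mod 44: 3^1 ≡ 3, 3^2 ≡ 3² = 9, 3^4 ≡ 9² = 81 ≡ 37, 3^8 ≡ 37² = 1369 ≡ 5, 3^16 ≡ 5² = 25. Since 30 = 16 + 8 + 4 + 2, 3^30 ≡ 25·5·37·9: 25·5 = 125 ≡ 37, then 37·37 = 1369 ≡ 5, then 5·9 = 45 ≡ 1. So 3^30 ≡ 1 (mod 44).
So T(1) = T(3) = 1 while 1 ≠ 3, therefore T is not injective.
Since T is not injective, we determine |image(T)|. Computing x^30 mod 44 for each x (by repeated squaring, reducing mod 44 at every step), the values T(0), T(1), …, T(43) are: 0, 1, 12, 1, 12, 1, 12, 1, 12, 1, 12, 33, 12, 1, 12, 1, 12, 1, 12, 1, 12, 1, 0, 1, 12, 1, 12, 1, 12, 1, 12, 1, 12, 33, 12, 1, 12, 1, 12, 1, 12, 1, 12, 1.
The distinct values are {0, 1, 12, 33}; there are 4 of them.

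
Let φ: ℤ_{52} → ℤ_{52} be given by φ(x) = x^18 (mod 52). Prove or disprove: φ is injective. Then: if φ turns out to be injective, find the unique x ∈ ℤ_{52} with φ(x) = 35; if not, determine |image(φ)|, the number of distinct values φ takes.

6

φ(1) = 1^18 = 1.
φ(3): Repeated squaring mod 52: 3^1 ≡ 3, 3^2 ≡ 3² = 9, 3^4 ≡ 9² = 81 ≡ 29, 3^8 ≡ 29² = 841 ≡ 9, 3^16 ≡ 9² = 81 ≡ 29. Since 18 = 16 + 2, 3^18 ≡ 29·9: 29·9 = 261 ≡ 1. So 3^18 ≡ 1 (mod 52).
So φ(1) = φ(3) = 1 while 1 ≠ 3, thus φ is not injective.
Since φ is not injective, we determine |image(φ)|. Computing x^18 mod 52 for each x (by repeated squaring, reducing mod 52 at every step), the values φ(0), φ(1), …, φ(51) are: 0, 1, 12, 1, 40, 25, 12, 25, 12, 1, 40, 25, 40, 13, 40, 25, 40, 1, 12, 25, 12, 25, 40, 1, 12, 1, 0, 1, 12, 1, 40, 25, 12, 25, 12, 1, 40, 25, 40, 13, 40, 25, 40, 1, 12, 25, 12, 25, 40, 1, 12, 1.
The distinct values are {0, 1, 12, 13, 25, 40}; there are 6 of them.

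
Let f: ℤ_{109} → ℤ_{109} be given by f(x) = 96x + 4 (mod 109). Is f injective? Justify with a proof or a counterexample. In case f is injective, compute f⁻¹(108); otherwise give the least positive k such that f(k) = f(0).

101

Suppose f(a) = f(b) in ℤ_{109}. Then 96a + 4 ≡ 96b + 4 (mod 109), so 96(a − b) ≡ 0 (mod 109).
Since gcd(96, 109) = 1, 96 is invertible modulo 109, so a − b ≡ 0 (mod 109), i.e. a = b.
Thus f is injective.
We now compute 96⁻¹ mod 109 explicitly. Euclid's algorithm: 109 = 1·96 + 13, 96 = 7·13 + 5, 13 = 2·5 + 3, 5 = 1·3 + 2, 3 = 1·2 + 1; back-substituting gives 1 = 67·96 − 59·109, so 96⁻¹ ≡ 67 (mod 109).
Since f is injective, we compute f⁻¹(108): solve 96x + 4 ≡ 108 (mod 109), i.e. 96x ≡ 104 (mod 109).
Multiplying by 96⁻¹ = 67 gives x ≡ 67·104 = 6968 = 63·109 + 101 ≡ 101 (mod 109).
Check: f(101) = 96·101 + 4 = 9700 = 88·109 + 108 ≡ 108 (mod 109).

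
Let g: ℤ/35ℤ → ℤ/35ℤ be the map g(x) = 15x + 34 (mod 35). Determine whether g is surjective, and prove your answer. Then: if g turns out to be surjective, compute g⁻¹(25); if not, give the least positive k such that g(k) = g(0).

Recall that g is surjective if every y in the codomain equals g(x) for some x in the domain.
Since gcd(15, 35) = 5, we have 15x ≡ 0 (mod 5) for all x, so g(x) ≡ 4 (mod 5).
But 0 ≢ 4 (mod 5), so 0 ∈ ℤ/35ℤ has no preimage. Thus g is not surjective.
Since g is not surjective, we find the least positive k with g(k) = g(0): this means 15k ≡ 0 (mod 35), i.e. 35 ∣ 15k. Since gcd(15, 35) = 5, dividing through by 5 this holds exactly when 7 ∣ 3k, and as gcd(3, 7) = 1, exactly when 7 ∣ k.
The smallest positive such k is 7.

7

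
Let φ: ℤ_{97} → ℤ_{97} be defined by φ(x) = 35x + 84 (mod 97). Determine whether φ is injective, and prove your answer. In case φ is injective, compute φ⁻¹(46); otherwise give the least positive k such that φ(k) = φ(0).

10

Recall that injectivity means: for all x_1, x_2 in the domain, φ(x_1) = φ(x_2) implies x_1 = x_2.
If φ(x_1) = φ(x_2), then 35x_1 ≡ 35x_2 (mod 97). Because gcd(35, 97) = 1, we may cancel 35 to get x_1 ≡ x_2 (mod 97).
Hence φ is injective.
We now compute 35⁻¹ mod 97 explicitly. Euclid's algorithm: 97 = 2·35 + 27, 35 = 1·27 + 8, 27 = 3·8 + 3, 8 = 2·3 + 2, 3 = 1·2 + 1; back-substituting gives 1 = 61·35 − 22·97, so 35⁻¹ ≡ 61 (mod 97).
Since φ is injective, we find φ⁻¹(46): we need 35x ≡ 46 − 84 ≡ 59 (mod 97). Using 35⁻¹ = 61: x ≡ 61·59 = 3599 = 37·97 + 10, so x = 10.
Check: φ(10) = 35·10 + 84 = 434 = 4·97 + 46 ≡ 46 (mod 97).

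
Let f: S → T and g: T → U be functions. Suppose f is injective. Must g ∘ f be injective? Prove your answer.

No. Take S = T = U = {1, 2, 3}, f = identity (injective), and g(x) = 1 for every x.
Then (g ∘ f)(1) = 1 = (g ∘ f)(3) with 1 ≠ 3, so g ∘ f is not injective.

not injective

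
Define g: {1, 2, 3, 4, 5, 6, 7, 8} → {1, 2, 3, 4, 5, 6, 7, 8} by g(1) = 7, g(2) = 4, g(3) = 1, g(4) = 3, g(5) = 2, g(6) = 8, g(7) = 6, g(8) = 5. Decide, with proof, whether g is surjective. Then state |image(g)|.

8

Every element of the codomain has a preimage: 1 = g(3), 2 = g(5), 3 = g(4), 4 = g(2), 5 = g(8), 6 = g(7), 7 = g(1), 8 = g(6).
Thus g is surjective.
The image of g is {1, 2, 3, 4, 5, 6, 7, 8}, which has 8 elements.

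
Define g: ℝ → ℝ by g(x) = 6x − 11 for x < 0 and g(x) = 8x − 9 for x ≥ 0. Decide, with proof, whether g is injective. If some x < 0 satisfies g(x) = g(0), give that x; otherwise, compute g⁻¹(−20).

Both pieces are strictly increasing (slopes 6 and 8), so each is injective on its own interval.
The left piece maps (−∞, 0) onto (−∞, −11); the right piece maps [0, ∞) onto [−9, ∞).
These images are disjoint, so no value is attained by both pieces. So g is injective.
Because the two images are disjoint, no x < 0 has g(x) = g(0), so we compute g⁻¹(−20): −20 lies in (−∞, −11), so solve 6x − 11 = −20: x = (−20 + 11)/6 = −3/2.

-3/2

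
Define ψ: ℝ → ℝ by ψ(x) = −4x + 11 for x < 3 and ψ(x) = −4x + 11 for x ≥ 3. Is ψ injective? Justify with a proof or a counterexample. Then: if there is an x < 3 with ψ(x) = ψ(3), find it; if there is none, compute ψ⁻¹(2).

9/4

Both pieces are strictly decreasing (slopes −4 and −4), so each is injective on its own interval.
The left piece maps (−∞, 3) onto (−1, ∞); the right piece maps [3, ∞) onto (−∞, −1].
These images are disjoint, so no value is attained by both pieces. Thus ψ is injective.
Because the two images are disjoint, no x < 3 has ψ(x) = ψ(3), so we compute ψ⁻¹(2): 2 lies in (−1, ∞), so solve −4x + 11 = 2: x = (2 − 11)/(−4) = 9/4.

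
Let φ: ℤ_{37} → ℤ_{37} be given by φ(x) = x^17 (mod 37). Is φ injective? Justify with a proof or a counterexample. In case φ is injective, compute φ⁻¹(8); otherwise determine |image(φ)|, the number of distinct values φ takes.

23

Since 37 is prime, the nonzero elements of ℤ_{37} form a cyclic group of order 36.
As gcd(17, 36) = 1, raising to the 17th power is a bijection on this group: if x_1^17 ≡ x_2^17 then (x_1x_2^{−1})^17 = 1, and the only element of order dividing gcd(17, 36) = 1 is 1, so x_1 = x_2.
With φ(0) = 0 this makes φ injective on all of ℤ_{37}, hence bijective (finite equal-size domain and codomain). In particular φ is injective.
Since φ is injective, we find the preimage of 8. The inverse of x ↦ x^17 on (ℤ_{37})^× is x ↦ x^17, because 17·17 = 289 = 8·36 + 1 ≡ 1 (mod 36) and x^{36} = 1 for x ≠ 0 (Fermat). So φ⁻¹(8) = 8^17 mod 37.
Repeated squaring mod 37: 8^1 ≡ 8, 8^2 ≡ 8² = 64 ≡ 27, 8^4 ≡ 27² = 729 ≡ 26, 8^8 ≡ 26² = 676 ≡ 10, 8^16 ≡ 10² = 100 ≡ 26. Since 17 = 16 + 1, 8^17 ≡ 26·8: 26·8 = 208 ≡ 23. So 8^17 ≡ 23 (mod 37).
Hence φ⁻¹(8) = 23.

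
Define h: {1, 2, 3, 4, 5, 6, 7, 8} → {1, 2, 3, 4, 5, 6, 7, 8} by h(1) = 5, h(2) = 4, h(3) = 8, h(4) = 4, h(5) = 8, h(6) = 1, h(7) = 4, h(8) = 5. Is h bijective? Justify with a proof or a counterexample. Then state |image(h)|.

h(2) = 4 = h(4) with 2 ≠ 4, so h is not injective, hence not bijective.
The image of h is {1, 4, 5, 8}, which has 4 elements.

4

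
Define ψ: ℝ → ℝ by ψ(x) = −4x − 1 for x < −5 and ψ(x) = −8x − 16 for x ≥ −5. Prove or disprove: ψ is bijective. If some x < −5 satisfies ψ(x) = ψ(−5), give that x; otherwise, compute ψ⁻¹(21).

Both pieces are strictly decreasing (slopes −4 and −8), so each is injective on its own interval.
The left piece maps (−∞, −5) onto (19, ∞); the right piece maps [−5, ∞) onto (−∞, 24].
These images overlap. In particular ψ(−5) = 24 (right piece), and solving −4x − 1 = 24 on the left piece gives x = −25/4 < −5.
So ψ(−25/4) = ψ(−5) with −25/4 ≠ −5, and ψ is not injective, hence not bijective. This x = −25/4 is the requested value below −5.

-25/4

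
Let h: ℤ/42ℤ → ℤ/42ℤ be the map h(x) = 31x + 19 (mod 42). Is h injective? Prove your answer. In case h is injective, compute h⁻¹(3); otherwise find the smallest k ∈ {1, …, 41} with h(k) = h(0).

Suppose h(x_1) = h(x_2) in ℤ/42ℤ. Then 31x_1 + 19 ≡ 31x_2 + 19 (mod 42), so 31(x_1 − x_2) ≡ 0 (mod 42).
Since gcd(31, 42) = 1, 31 is invertible modulo 42, so x_1 − x_2 ≡ 0 (mod 42), i.e. x_1 = x_2.
Therefore h is injective.
We now compute 31⁻¹ mod 42 explicitly. Euclid's algorithm: 42 = 1·31 + 11, 31 = 2·11 + 9, 11 = 1·9 + 2, 9 = 4·2 + 1; back-substituting gives 1 = 19·31 − 14·42, so 31⁻¹ ≡ 19 (mod 42).
Since h is injective, we find h⁻¹(3): we need 31x ≡ 3 − 19 ≡ 26 (mod 42). Using 31⁻¹ = 19: x ≡ 19·26 = 494 = 11·42 + 32, so x = 32.
Check: h(32) = 31·32 + 19 = 1011 = 24·42 + 3 ≡ 3 (mod 42).

32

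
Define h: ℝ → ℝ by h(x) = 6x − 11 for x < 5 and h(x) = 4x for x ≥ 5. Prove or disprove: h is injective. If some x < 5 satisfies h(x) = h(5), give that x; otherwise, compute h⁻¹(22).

Both pieces are strictly increasing (slopes 6 and 4), so each is injective on its own interval.
The left piece maps (−∞, 5) onto (−∞, 19); the right piece maps [5, ∞) onto [20, ∞).
These images are disjoint, so no value is attained by both pieces. So h is injective.
Because the two images are disjoint, no x < 5 has h(x) = h(5), so we compute h⁻¹(22): 22 lies in [20, ∞), so solve 4x = 22: x = (22 − 0)/4 = 11/2.

11/2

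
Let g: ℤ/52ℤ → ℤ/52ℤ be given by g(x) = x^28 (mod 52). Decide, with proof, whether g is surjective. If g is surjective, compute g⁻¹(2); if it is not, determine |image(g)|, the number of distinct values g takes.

8

g(1) = 1^28 = 1.
g(5): Repeated squaring mod 52: 5^1 ≡ 5, 5^2 ≡ 5² = 25, 5^4 ≡ 25² = 625 ≡ 1, 5^8 ≡ 1² = 1, 5^16 ≡ 1² = 1. Since 28 = 16 + 8 + 4, 5^28 ≡ 1·1·1: 1·1 = 1, then 1·1 = 1. So 5^28 ≡ 1 (mod 52).
So g(1) = g(5) = 1 while 1 ≠ 5, so g is not injective.
A non-injective map from the 52-element set ℤ/52ℤ to itself takes at most 51 distinct values, so it cannot be surjective. Hence g is not surjective.
Since g is not surjective, we determine |image(g)|. Computing x^28 mod 52 for each x (by repeated squaring, reducing mod 52 at every step), the values g(0), g(1), …, g(51) are: 0, 1, 16, 29, 48, 1, 48, 9, 40, 9, 16, 29, 40, 13, 40, 29, 16, 9, 40, 9, 48, 1, 48, 29, 16, 1, 0, 1, 16, 29, 48, 1, 48, 9, 40, 9, 16, 29, 40, 13, 40, 29, 16, 9, 40, 9, 48, 1, 48, 29, 16, 1.
The distinct values are {0, 1, 9, 13, 16, 29, 40, 48}; there are 8 of them.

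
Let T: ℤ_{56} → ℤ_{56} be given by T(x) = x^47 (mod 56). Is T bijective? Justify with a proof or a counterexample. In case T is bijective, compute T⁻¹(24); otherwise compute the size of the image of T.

T(0) = 0^47 = 0.
T(14): Repeated squaring mod 56: 14^1 ≡ 14, 14^2 ≡ 14² = 196 ≡ 28, 14^4 ≡ 28² = 784 ≡ 0, 14^8 ≡ 0² = 0, 14^16 ≡ 0² = 0, 14^32 ≡ 0² = 0. Since 47 = 32 + 8 + 4 + 2 + 1, 14^47 ≡ 0·0·0·28·14: 0·0 = 0, then 0·0 = 0, then 0·28 = 0, then 0·14 = 0. So 14^47 ≡ 0 (mod 56).
So T(0) = T(14) = 0 while 0 ≠ 14, thus T is not injective, hence not bijective.
Since T is not bijective, we determine |image(T)|. Computing x^47 mod 56 for each x (by repeated squaring, reducing mod 56 at every step), the values T(0), T(1), …, T(55) are: 0, 1, 32, 19, 16, 45, 48, 7, 8, 25, 40, 51, 24, 13, 0, 15, 32, 33, 16, 3, 48, 21, 8, 39, 40, 9, 24, 27, 0, 29, 32, 47, 16, 17, 48, 35, 8, 53, 40, 23, 24, 41, 0, 43, 32, 5, 16, 31, 48, 49, 8, 11, 40, 37, 24, 55.
The distinct values are {0, 1, 3, 5, 7, 8, 9, 11, 13, 15, 16, 17, 19, 21, 23, 24, 25, 27, 29, 31, 32, 33, 35, 37, 39, 40, 41, 43, 45, 47, 48, 49, 51, 53, 55}; there are 35 of them.

35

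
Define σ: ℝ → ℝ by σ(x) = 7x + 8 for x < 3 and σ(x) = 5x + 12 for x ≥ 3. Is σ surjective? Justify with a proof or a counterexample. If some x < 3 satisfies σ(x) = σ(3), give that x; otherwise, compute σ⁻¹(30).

Both pieces are strictly increasing (slopes 7 and 5), so each is injective on its own interval.
The left piece maps (−∞, 3) onto (−∞, 29); the right piece maps [3, ∞) onto [27, ∞).
The union (−∞, 29) ∪ [27, ∞) covers ℝ, so σ is surjective.
For the follow-up: the images overlap, so an x < 3 with σ(x) = σ(3) exists. σ(3) = 27; solving 7x + 8 = 27 for x < 3 gives x = (27 − 8)/7 = 19/7.

19/7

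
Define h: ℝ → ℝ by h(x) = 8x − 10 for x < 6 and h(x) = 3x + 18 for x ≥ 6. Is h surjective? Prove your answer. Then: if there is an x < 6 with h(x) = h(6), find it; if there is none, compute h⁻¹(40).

Both pieces are strictly increasing (slopes 8 and 3), so each is injective on its own interval.
The left piece maps (−∞, 6) onto (−∞, 38); the right piece maps [6, ∞) onto [36, ∞).
The union (−∞, 38) ∪ [36, ∞) covers ℝ, so h is surjective.
For the follow-up: the images overlap, so an x < 6 with h(x) = h(6) exists. h(6) = 36; solving 8x − 10 = 36 for x < 6 gives x = (36 + 10)/8 = 23/4.

23/4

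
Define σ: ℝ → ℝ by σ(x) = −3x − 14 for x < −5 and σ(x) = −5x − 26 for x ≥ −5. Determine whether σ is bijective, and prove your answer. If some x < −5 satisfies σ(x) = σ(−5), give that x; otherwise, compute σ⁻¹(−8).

Both pieces are strictly decreasing (slopes −3 and −5), so each is injective on its own interval.
The left piece maps (−∞, −5) onto (1, ∞); the right piece maps [−5, ∞) onto (−∞, −1].
The images leave a gap (1 has no preimage), so σ is not surjective, hence not bijective.
Because the two images are disjoint, no x < −5 has σ(x) = σ(−5), so we compute σ⁻¹(−8): −8 lies in (−∞, −1], so solve −5x − 26 = −8: x = (−8 + 26)/(−5) = −18/5.

-18/5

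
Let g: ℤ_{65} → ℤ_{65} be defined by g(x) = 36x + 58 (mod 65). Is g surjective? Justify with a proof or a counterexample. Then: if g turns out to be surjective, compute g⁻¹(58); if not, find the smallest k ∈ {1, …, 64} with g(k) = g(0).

By definition, g is surjective if every y in the codomain equals g(x) for some x in the domain.
Since gcd(36, 65) = 1, 36 is invertible modulo 65. Euclid's algorithm: 65 = 1·36 + 29, 36 = 1·29 + 7, 29 = 4·7 + 1; back-substituting gives 1 = 56·36 − 31·65, so 36⁻¹ ≡ 56 (mod 65).
For any y ∈ ℤ_{65}, x = 56(y − 58) mod 65 satisfies g(x) = 36·56(y − 58) + 58 ≡ y (since 36·56 ≡ 1 mod 65). So every y has a preimage.
Thus g is surjective.
Since g is surjective, we compute g⁻¹(58): solve 36x + 58 ≡ 58 (mod 65), i.e. 36x ≡ 0 (mod 65).
Multiplying by 36⁻¹ = 56 gives x ≡ 56·0 = 0 ≡ 0 (mod 65).
Check: g(0) = 36·0 + 58 = 58 ≡ 58 (mod 65).

0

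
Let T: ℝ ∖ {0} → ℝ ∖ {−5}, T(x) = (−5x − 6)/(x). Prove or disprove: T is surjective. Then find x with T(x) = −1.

For any y ≠ −5, solving y(x) = −5x − 6 for x gives a well-defined x ≠ 0. So T is surjective.
Solving T(x) = −1: cross-multiplying gives −5x − 6 = −1(x), which rearranges to −4x = 6, so x = −3/2.

-3/2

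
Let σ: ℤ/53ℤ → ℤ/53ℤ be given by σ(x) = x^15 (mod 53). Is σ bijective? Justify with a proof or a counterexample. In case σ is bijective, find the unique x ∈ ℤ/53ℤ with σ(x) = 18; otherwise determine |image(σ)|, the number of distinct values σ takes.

Since 53 is prime, the nonzero elements of ℤ/53ℤ form a cyclic group of order 52.
As gcd(15, 52) = 1, raising to the 15th power is a bijection on this group: if x_1^15 ≡ x_2^15 then (x_1x_2^{−1})^15 = 1, and the only element of order dividing gcd(15, 52) = 1 is 1, so x_1 = x_2.
With σ(0) = 0 this makes σ injective on all of ℤ/53ℤ, hence bijective (finite equal-size domain and codomain). In particular σ is bijective.
Since σ is bijective, we find the preimage of 18. The inverse of x ↦ x^15 on (ℤ/53ℤ)^× is x ↦ x^7, because 15·7 = 105 = 2·52 + 1 ≡ 1 (mod 52) and x^{52} = 1 for x ≠ 0 (Fermat). So σ⁻¹(18) = 18^7 mod 53.
Repeated squaring mod 53: 18^1 ≡ 18, 18^2 ≡ 18² = 324 ≡ 6, 18^4 ≡ 6² = 36. Since 7 = 4 + 2 + 1, 18^7 ≡ 36·6·18: 36·6 = 216 ≡ 4, then 4·18 = 72 ≡ 19. So 18^7 ≡ 19 (mod 53).
Hence σ⁻¹(18) = 19.

19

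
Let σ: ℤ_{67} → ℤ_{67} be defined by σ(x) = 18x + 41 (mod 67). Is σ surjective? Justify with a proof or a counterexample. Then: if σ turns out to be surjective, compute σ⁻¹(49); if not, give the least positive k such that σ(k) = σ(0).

60

Since gcd(18, 67) = 1, 18 is invertible modulo 67. Euclid's algorithm: 67 = 3·18 + 13, 18 = 1·13 + 5, 13 = 2·5 + 3, 5 = 1·3 + 2, 3 = 1·2 + 1; back-substituting gives 1 = 41·18 − 11·67, so 18⁻¹ ≡ 41 (mod 67).
Then y ↦ 41(y − 41) is a two-sided inverse to σ, so every y ∈ ℤ_{67} has a preimage.
So σ is surjective.
Since σ is surjective, we compute σ⁻¹(49): solve 18x + 41 ≡ 49 (mod 67), i.e. 18x ≡ 8 (mod 67).
Multiplying by 18⁻¹ = 41 gives x ≡ 41·8 = 328 = 4·67 + 60 ≡ 60 (mod 67).
Check: σ(60) = 18·60 + 41 = 1121 = 16·67 + 49 ≡ 49 (mod 67).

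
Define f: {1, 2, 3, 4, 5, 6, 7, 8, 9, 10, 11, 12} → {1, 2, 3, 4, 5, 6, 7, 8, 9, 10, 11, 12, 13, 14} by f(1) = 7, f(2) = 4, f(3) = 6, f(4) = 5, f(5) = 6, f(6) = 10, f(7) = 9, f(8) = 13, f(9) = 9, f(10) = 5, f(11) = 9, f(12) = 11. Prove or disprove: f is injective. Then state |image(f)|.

f(3) = 6 = f(5) with 3 ≠ 5, so f is not injective.
The image of f is {4, 5, 6, 7, 9, 10, 11, 13}, which has 8 elements.

8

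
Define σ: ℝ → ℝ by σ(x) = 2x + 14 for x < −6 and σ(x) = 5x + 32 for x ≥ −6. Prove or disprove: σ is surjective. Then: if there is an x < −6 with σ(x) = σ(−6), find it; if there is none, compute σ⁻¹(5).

Both pieces are strictly increasing (slopes 2 and 5), so each is injective on its own interval.
The left piece maps (−∞, −6) onto (−∞, 2); the right piece maps [−6, ∞) onto [2, ∞).
These images together cover ℝ, so σ is surjective.
Because the two images are disjoint, no x < −6 has σ(x) = σ(−6), so we compute σ⁻¹(5): 5 lies in [2, ∞), so solve 5x + 32 = 5: x = (5 − 32)/5 = −27/5.

-27/5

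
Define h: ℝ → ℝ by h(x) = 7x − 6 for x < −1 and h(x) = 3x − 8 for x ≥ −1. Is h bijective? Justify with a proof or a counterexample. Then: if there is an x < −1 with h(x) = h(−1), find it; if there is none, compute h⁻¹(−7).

1/3

Both pieces are strictly increasing (slopes 7 and 3), so each is injective on its own interval.
The left piece maps (−∞, −1) onto (−∞, −13); the right piece maps [−1, ∞) onto [−11, ∞).
The images leave a gap (−13 has no preimage), so h is not surjective, hence not bijective.
Because the two images are disjoint, no x < −1 has h(x) = h(−1), so we compute h⁻¹(−7): −7 lies in [−11, ∞), so solve 3x − 8 = −7: x = (−7 + 8)/3 = 1/3.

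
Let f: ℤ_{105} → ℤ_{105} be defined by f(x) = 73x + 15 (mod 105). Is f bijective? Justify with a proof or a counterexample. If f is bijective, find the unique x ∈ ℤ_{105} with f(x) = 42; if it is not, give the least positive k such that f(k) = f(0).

9

If f(x_1) = f(x_2), then 73x_1 ≡ 73x_2 (mod 105). Because gcd(73, 105) = 1, we may cancel 73 to get x_1 ≡ x_2 (mod 105).
We now compute 73⁻¹ mod 105 explicitly. Euclid's algorithm: 105 = 1·73 + 32, 73 = 2·32 + 9, 32 = 3·9 + 5, 9 = 1·5 + 4, 5 = 1·4 + 1; back-substituting gives 1 = 82·73 − 57·105, so 73⁻¹ ≡ 82 (mod 105).
Then y ↦ 82(y − 15) is a two-sided inverse to f, so every y ∈ ℤ_{105} has a preimage.
Hence f is bijective.
Since f is bijective, we find f⁻¹(42): we need 73x ≡ 42 − 15 ≡ 27 (mod 105). Using 73⁻¹ = 82: x ≡ 82·27 = 2214 = 21·105 + 9, so x = 9.
Check: f(9) = 73·9 + 15 = 672 = 6·105 + 42 ≡ 42 (mod 105).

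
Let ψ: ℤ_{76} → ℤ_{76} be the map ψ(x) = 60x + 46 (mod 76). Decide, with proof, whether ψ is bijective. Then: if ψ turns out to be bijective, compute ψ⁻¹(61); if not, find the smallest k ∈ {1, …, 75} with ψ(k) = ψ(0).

Recall: injectivity means: for all a, b in the domain, ψ(a) = ψ(b) implies a = b.
We have gcd(60, 76) = 4 > 1. Taking a = 0 and b = 19: ψ(0) = 46 and ψ(19) = 60·19 + 46 = 1186 ≡ 46 (mod 76).
So ψ(0) = ψ(19) while 0 ≠ 19, so ψ is not injective, hence not bijective.
Since ψ is not bijective, we find the least positive k with ψ(k) = ψ(0): this means 60k ≡ 0 (mod 76), i.e. 76 ∣ 60k. Since gcd(60, 76) = 4, dividing through by 4 this holds exactly when 19 ∣ 15k, and as gcd(15, 19) = 1, exactly when 19 ∣ k.
The smallest positive such k is 19.

19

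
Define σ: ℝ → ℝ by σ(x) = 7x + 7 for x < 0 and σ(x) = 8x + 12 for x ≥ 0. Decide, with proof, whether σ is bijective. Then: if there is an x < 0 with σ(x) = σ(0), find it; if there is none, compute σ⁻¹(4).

-3/7

Both pieces are strictly increasing (slopes 7 and 8), so each is injective on its own interval.
The left piece maps (−∞, 0) onto (−∞, 7); the right piece maps [0, ∞) onto [12, ∞).
The images leave a gap (7 has no preimage), so σ is not surjective, hence not bijective.
Because the two images are disjoint, no x < 0 has σ(x) = σ(0), so we compute σ⁻¹(4): 4 lies in (−∞, 7), so solve 7x + 7 = 4: x = (4 − 7)/7 = −3/7.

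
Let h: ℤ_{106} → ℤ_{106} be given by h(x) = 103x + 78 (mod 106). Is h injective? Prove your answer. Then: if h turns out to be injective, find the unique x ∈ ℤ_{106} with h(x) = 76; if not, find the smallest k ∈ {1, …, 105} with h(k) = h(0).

36

Recall that h is injective when h(u) = h(v) forces u = v.
Suppose h(u) = h(v) in ℤ_{106}. Then 103u + 78 ≡ 103v + 78 (mod 106), hence 103(u − v) ≡ 0 (mod 106).
Since gcd(103, 106) = 1, 103 is invertible modulo 106, therefore u − v ≡ 0 (mod 106), i.e. u = v.
Therefore h is injective.
We now compute 103⁻¹ mod 106 explicitly. Euclid's algorithm: 106 = 1·103 + 3, 103 = 34·3 + 1; back-substituting gives 1 = 35·103 − 34·106, so 103⁻¹ ≡ 35 (mod 106).
Since h is injective, we compute h⁻¹(76): solve 103x + 78 ≡ 76 (mod 106), i.e. 103x ≡ 104 (mod 106).
Multiplying by 103⁻¹ = 35 gives x ≡ 35·104 = 3640 = 34·106 + 36 ≡ 36 (mod 106).
Check: h(36) = 103·36 + 78 = 3786 = 35·106 + 76 ≡ 76 (mod 106).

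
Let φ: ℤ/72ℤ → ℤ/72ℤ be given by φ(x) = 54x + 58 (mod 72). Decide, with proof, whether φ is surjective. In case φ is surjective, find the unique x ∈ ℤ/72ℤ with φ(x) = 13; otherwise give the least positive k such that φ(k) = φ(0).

4

Recall that surjectivity means every element of the codomain has a preimage under φ.
Since gcd(54, 72) = 18, we have 54x ≡ 0 (mod 18) for all x, so φ(x) ≡ 4 (mod 18).
But 0 ≢ 4 (mod 18), so 0 ∈ ℤ/72ℤ has no preimage. So φ is not surjective.
Since φ is not surjective, we find the least positive k with φ(k) = φ(0): this means 54k ≡ 0 (mod 72), i.e. 72 ∣ 54k. Since gcd(54, 72) = 18, dividing through by 18 this holds exactly when 4 ∣ 3k, and as gcd(3, 4) = 1, exactly when 4 ∣ k.
The smallest positive such k is 4.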